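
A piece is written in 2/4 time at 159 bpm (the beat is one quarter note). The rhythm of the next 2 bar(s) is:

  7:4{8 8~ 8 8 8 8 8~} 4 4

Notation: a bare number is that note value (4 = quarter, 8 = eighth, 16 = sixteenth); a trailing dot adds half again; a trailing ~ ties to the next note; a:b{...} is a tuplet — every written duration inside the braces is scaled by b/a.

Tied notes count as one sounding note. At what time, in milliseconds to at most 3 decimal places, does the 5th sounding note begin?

1. 0.0ms @ 0 + 107.817ms (2/7)
2. 107.817ms @ 2/7 + 215.633ms (4/7)
3. 323.45ms @ 6/7 + 107.817ms (2/7)
4. 431.267ms @ 8/7 + 107.817ms (2/7)
5. 539.084ms @ 10/7 + 107.817ms (2/7)
6. 646.9ms @ 12/7 + 485.175ms (9/7)
7. 1132.075ms @ 3 + 377.358ms (1)

note 5 onset = 10/7b = 539.084ms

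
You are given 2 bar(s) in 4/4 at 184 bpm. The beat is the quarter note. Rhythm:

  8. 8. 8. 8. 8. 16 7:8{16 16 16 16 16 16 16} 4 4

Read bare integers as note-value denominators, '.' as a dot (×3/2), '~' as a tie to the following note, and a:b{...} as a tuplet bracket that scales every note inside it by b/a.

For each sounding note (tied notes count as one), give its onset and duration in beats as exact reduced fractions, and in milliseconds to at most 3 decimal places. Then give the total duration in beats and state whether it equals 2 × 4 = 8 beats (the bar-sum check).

1) 0.0ms=0b +244.565ms=3/4b
2) 244.565ms=3/4b +244.565ms=3/4b
3) 489.13ms=3/2b +244.565ms=3/4b
4) 733.696ms=9/4b +244.565ms=3/4b
5) 978.261ms=3b +244.565ms=3/4b
6) 1222.826ms=15/4b +81.522ms=1/4b
7) 1304.348ms=4b +93.168ms=2/7b
8) 1397.516ms=30/7b +93.168ms=2/7b
9) 1490.683ms=32/7b +93.168ms=2/7b
10) 1583.851ms=34/7b +93.168ms=2/7b
11) 1677.019ms=36/7b +93.168ms=2/7b
12) 1770.186ms=38/7b +93.168ms=2/7b
13) 1863.354ms=40/7b +93.168ms=2/7b
14) 1956.522ms=6b +326.087ms=1b
15) 2282.609ms=7b +326.087ms=1b
Σ=8b of 8 (184bpm 4/4) — PASS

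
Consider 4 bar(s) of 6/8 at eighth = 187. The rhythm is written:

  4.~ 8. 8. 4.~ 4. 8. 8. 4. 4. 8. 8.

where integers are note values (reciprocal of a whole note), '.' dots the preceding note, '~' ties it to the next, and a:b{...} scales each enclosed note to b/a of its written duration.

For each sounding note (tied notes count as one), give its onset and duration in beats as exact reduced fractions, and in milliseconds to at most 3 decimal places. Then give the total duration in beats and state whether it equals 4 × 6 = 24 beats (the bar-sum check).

1) 0.0ms=0b +1443.85ms=9/2b
2) 1443.85ms=9/2b +481.283ms=3/2b
3) 1925.134ms=6b +1925.134ms=6b
4) 3850.267ms=12b +481.283ms=3/2b
5) 4331.551ms=27/2b +481.283ms=3/2b
6) 4812.834ms=15b +962.567ms=3b
7) 5775.401ms=18b +962.567ms=3b
8) 6737.968ms=21b +481.283ms=3/2b
9) 7219.251ms=45/2b +481.283ms=3/2b
Σ=24b of 24 (187bpm 6/8) — PASS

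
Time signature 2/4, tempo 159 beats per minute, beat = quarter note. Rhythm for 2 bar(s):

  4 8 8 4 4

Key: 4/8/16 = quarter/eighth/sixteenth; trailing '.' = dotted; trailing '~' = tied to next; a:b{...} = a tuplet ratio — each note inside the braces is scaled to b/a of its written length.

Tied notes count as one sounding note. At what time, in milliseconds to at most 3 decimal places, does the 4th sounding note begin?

note 4 onset = 2b = 754.717ms

1. 0.0ms @ 0 + 377.358ms (1)
2. 377.358ms @ 1 + 188.679ms (1/2)
3. 566.038ms @ 3/2 + 188.679ms (1/2)
4. 754.717ms @ 2 + 377.358ms (1)
5. 1132.075ms @ 3 + 377.358ms (1)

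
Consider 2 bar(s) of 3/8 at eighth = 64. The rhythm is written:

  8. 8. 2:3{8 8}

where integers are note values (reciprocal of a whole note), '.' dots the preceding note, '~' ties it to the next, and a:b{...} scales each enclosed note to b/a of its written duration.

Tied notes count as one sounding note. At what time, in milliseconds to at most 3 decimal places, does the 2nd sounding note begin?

1. 0.0ms @ 0 + 1406.25ms (3/2)
2. 1406.25ms @ 3/2 + 1406.25ms (3/2)
3. 2812.5ms @ 3 + 1406.25ms (3/2)
4. 4218.75ms @ 9/2 + 1406.25ms (3/2)

note 2 onset = 3/2b = 1406.25ms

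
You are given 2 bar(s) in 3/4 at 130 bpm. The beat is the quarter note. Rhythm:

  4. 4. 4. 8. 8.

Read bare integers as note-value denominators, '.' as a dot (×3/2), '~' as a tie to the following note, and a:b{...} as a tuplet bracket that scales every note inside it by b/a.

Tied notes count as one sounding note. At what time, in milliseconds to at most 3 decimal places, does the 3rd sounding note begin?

note 3 onset = 3b = 1384.615ms

1. 0.0ms @ 0 + 692.308ms (3/2)
2. 692.308ms @ 3/2 + 692.308ms (3/2)
3. 1384.615ms @ 3 + 692.308ms (3/2)
4. 2076.923ms @ 9/2 + 346.154ms (3/4)
5. 2423.077ms @ 21/4 + 346.154ms (3/4)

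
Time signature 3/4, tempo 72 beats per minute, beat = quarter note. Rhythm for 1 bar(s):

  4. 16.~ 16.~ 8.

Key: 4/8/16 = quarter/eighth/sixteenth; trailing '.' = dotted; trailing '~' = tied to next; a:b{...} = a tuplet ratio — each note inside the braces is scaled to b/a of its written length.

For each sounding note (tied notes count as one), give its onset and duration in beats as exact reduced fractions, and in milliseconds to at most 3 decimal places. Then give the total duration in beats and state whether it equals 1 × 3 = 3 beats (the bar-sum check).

1) 0.0ms=0b +1250.0ms=3/2b
2) 1250.0ms=3/2b +1250.0ms=3/2b
Σ=3b of 3 (72bpm 3/4) — PASS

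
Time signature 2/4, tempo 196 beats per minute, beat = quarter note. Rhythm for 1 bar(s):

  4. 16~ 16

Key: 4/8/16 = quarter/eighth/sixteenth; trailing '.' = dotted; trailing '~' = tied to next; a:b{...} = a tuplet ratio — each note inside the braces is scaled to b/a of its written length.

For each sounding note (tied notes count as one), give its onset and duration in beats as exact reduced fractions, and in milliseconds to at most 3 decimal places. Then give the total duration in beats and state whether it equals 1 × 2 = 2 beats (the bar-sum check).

1) 0.0ms=0b +459.184ms=3/2b
2) 459.184ms=3/2b +153.061ms=1/2b
Σ=2b of 2 (196bpm 2/4) — PASS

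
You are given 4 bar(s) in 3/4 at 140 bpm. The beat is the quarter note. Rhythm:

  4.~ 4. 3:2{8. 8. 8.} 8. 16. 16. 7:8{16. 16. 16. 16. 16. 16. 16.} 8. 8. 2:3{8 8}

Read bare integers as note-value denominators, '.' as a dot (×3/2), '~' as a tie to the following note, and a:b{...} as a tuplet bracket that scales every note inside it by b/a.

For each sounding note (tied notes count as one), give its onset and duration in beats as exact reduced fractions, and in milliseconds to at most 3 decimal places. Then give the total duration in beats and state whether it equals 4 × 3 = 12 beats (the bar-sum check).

1) 0.0ms=0b +1285.714ms=3b
2) 1285.714ms=3b +214.286ms=1/2b
3) 1500.0ms=7/2b +214.286ms=1/2b
4) 1714.286ms=4b +214.286ms=1/2b
5) 1928.571ms=9/2b +321.429ms=3/4b
6) 2250.0ms=21/4b +160.714ms=3/8b
7) 2410.714ms=45/8b +160.714ms=3/8b
8) 2571.429ms=6b +183.673ms=3/7b
9) 2755.102ms=45/7b +183.673ms=3/7b
10) 2938.776ms=48/7b +183.673ms=3/7b
11) 3122.449ms=51/7b +183.673ms=3/7b
12) 3306.122ms=54/7b +183.673ms=3/7b
13) 3489.796ms=57/7b +183.673ms=3/7b
14) 3673.469ms=60/7b +183.673ms=3/7b
15) 3857.143ms=9b +321.429ms=3/4b
16) 4178.571ms=39/4b +321.429ms=3/4b
17) 4500.0ms=21/2b +321.429ms=3/4b
18) 4821.429ms=45/4b +321.429ms=3/4b
Σ=12b of 12 (140bpm 3/4) — PASS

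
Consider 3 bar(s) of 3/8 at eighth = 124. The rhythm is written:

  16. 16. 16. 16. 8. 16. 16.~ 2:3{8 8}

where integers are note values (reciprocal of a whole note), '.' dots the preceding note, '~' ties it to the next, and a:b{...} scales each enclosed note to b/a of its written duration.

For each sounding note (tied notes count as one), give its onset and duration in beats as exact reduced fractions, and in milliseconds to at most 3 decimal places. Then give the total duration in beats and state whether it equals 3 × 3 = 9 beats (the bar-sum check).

1) 0.0ms=0b +362.903ms=3/4b
2) 362.903ms=3/4b +362.903ms=3/4b
3) 725.806ms=3/2b +362.903ms=3/4b
4) 1088.71ms=9/4b +362.903ms=3/4b
5) 1451.613ms=3b +725.806ms=3/2b
6) 2177.419ms=9/2b +362.903ms=3/4b
7) 2540.323ms=21/4b +1088.71ms=9/4b
8) 3629.032ms=15/2b +725.806ms=3/2b
Σ=9b of 9 (124bpm 3/8) — PASS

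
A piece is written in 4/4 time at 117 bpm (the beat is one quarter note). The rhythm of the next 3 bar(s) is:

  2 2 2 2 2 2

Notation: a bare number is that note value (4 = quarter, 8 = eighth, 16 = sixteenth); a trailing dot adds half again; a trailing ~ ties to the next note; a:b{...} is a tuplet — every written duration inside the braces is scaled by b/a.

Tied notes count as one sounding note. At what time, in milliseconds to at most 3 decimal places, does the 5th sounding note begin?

1. 0.0ms @ 0 + 1025.641ms (2)
2. 1025.641ms @ 2 + 1025.641ms (2)
3. 2051.282ms @ 4 + 1025.641ms (2)
4. 3076.923ms @ 6 + 1025.641ms (2)
5. 4102.564ms @ 8 + 1025.641ms (2)
6. 5128.205ms @ 10 + 1025.641ms (2)

note 5 onset = 8b = 4102.564ms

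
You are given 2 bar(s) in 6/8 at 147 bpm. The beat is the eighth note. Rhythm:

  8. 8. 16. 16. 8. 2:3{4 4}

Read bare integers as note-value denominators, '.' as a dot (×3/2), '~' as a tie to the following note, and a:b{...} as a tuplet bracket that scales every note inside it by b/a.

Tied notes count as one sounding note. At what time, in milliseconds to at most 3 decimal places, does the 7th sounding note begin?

1. 0.0ms @ 0 + 612.245ms (3/2)
2. 612.245ms @ 3/2 + 612.245ms (3/2)
3. 1224.49ms @ 3 + 306.122ms (3/4)
4. 1530.612ms @ 15/4 + 306.122ms (3/4)
5. 1836.735ms @ 9/2 + 612.245ms (3/2)
6. 2448.98ms @ 6 + 1224.49ms (3)
7. 3673.469ms @ 9 + 1224.49ms (3)

note 7 onset = 9b = 3673.469ms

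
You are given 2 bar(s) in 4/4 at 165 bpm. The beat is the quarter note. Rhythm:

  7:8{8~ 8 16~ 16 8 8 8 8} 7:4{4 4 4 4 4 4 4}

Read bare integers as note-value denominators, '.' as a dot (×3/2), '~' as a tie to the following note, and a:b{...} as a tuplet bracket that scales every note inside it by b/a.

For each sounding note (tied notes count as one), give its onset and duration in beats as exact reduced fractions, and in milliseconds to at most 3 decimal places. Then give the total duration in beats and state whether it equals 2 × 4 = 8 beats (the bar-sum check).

1) 0.0ms=0b +415.584ms=8/7b
2) 415.584ms=8/7b +207.792ms=4/7b
3) 623.377ms=12/7b +207.792ms=4/7b
4) 831.169ms=16/7b +207.792ms=4/7b
5) 1038.961ms=20/7b +207.792ms=4/7b
6) 1246.753ms=24/7b +207.792ms=4/7b
7) 1454.545ms=4b +207.792ms=4/7b
8) 1662.338ms=32/7b +207.792ms=4/7b
9) 1870.13ms=36/7b +207.792ms=4/7b
10) 2077.922ms=40/7b +207.792ms=4/7b
11) 2285.714ms=44/7b +207.792ms=4/7b
12) 2493.506ms=48/7b +207.792ms=4/7b
13) 2701.299ms=52/7b +207.792ms=4/7b
Σ=8b of 8 (165bpm 4/4) — PASS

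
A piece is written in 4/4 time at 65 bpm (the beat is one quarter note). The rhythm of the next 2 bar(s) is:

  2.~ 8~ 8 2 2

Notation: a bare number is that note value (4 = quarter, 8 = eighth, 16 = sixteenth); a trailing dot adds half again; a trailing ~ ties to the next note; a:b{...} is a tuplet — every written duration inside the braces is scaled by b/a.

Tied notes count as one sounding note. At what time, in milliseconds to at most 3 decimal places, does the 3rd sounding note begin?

1. 0.0ms @ 0 + 3692.308ms (4)
2. 3692.308ms @ 4 + 1846.154ms (2)
3. 5538.462ms @ 6 + 1846.154ms (2)

note 3 onset = 6b = 5538.462ms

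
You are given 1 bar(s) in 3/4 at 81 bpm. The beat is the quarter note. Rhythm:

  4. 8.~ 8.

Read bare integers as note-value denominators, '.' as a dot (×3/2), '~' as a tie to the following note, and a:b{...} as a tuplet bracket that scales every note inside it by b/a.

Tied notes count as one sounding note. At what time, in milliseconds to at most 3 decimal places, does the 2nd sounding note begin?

1. 0.0ms @ 0 + 1111.111ms (3/2)
2. 1111.111ms @ 3/2 + 1111.111ms (3/2)

note 2 onset = 3/2b = 1111.111ms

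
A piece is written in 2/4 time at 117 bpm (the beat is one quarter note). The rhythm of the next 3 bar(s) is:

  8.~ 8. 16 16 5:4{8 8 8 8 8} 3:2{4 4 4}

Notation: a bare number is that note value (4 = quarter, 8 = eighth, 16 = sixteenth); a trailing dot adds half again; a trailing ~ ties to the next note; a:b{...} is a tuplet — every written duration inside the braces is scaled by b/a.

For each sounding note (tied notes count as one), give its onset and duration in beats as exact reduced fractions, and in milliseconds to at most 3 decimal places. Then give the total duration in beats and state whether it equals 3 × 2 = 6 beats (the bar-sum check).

1) 0.0ms=0b +769.231ms=3/2b
2) 769.231ms=3/2b +128.205ms=1/4b
3) 897.436ms=7/4b +128.205ms=1/4b
4) 1025.641ms=2b +205.128ms=2/5b
5) 1230.769ms=12/5b +205.128ms=2/5b
6) 1435.897ms=14/5b +205.128ms=2/5b
7) 1641.026ms=16/5b +205.128ms=2/5b
8) 1846.154ms=18/5b +205.128ms=2/5b
9) 2051.282ms=4b +341.88ms=2/3b
10) 2393.162ms=14/3b +341.88ms=2/3b
11) 2735.043ms=16/3b +341.88ms=2/3b
Σ=6b of 6 (117bpm 2/4) — PASS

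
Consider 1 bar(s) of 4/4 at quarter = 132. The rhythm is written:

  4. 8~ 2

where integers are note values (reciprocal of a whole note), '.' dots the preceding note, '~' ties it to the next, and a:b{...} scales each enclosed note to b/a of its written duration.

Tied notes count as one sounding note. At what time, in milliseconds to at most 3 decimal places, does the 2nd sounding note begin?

note 2 onset = 3/2b = 681.818ms

1. 0.0ms @ 0 + 681.818ms (3/2)
2. 681.818ms @ 3/2 + 1136.364ms (5/2)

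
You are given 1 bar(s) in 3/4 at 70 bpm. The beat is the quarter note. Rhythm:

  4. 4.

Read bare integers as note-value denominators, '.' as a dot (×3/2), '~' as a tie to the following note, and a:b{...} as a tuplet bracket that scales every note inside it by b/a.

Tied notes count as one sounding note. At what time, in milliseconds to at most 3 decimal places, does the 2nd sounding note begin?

1. 0.0ms @ 0 + 1285.714ms (3/2)
2. 1285.714ms @ 3/2 + 1285.714ms (3/2)

note 2 onset = 3/2b = 1285.714ms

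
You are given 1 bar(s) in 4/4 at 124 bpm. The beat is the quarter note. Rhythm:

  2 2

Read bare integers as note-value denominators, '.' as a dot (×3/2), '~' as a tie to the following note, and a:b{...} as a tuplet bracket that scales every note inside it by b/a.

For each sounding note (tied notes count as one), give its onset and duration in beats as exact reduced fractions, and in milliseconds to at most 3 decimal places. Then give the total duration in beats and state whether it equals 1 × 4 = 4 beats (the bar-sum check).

1) 0.0ms=0b +967.742ms=2b
2) 967.742ms=2b +967.742ms=2b
Σ=4b of 4 (124bpm 4/4) — PASS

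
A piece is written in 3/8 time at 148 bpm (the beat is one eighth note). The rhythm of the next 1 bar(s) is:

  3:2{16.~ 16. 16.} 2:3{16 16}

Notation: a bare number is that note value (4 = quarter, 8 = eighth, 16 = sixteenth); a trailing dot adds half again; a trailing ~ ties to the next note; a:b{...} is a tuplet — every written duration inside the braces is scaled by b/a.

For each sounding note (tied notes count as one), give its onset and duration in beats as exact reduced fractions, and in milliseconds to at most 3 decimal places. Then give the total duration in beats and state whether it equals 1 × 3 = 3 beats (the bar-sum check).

1) 0.0ms=0b +405.405ms=1b
2) 405.405ms=1b +202.703ms=1/2b
3) 608.108ms=3/2b +304.054ms=3/4b
4) 912.162ms=9/4b +304.054ms=3/4b
Σ=3b of 3 (148bpm 3/8) — PASS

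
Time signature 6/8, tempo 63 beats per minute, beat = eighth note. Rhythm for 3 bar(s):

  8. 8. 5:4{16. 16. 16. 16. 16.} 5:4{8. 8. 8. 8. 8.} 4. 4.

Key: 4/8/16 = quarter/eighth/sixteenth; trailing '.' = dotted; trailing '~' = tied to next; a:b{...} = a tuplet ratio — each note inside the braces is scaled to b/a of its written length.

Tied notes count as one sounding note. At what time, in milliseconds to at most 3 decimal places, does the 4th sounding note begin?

1. 0.0ms @ 0 + 1428.571ms (3/2)
2. 1428.571ms @ 3/2 + 1428.571ms (3/2)
3. 2857.143ms @ 3 + 571.429ms (3/5)
4. 3428.571ms @ 18/5 + 571.429ms (3/5)
5. 4000.0ms @ 21/5 + 571.429ms (3/5)
6. 4571.429ms @ 24/5 + 571.429ms (3/5)
7. 5142.857ms @ 27/5 + 571.429ms (3/5)
8. 5714.286ms @ 6 + 1142.857ms (6/5)
9. 6857.143ms @ 36/5 + 1142.857ms (6/5)
10. 8000.0ms @ 42/5 + 1142.857ms (6/5)
11. 9142.857ms @ 48/5 + 1142.857ms (6/5)
12. 10285.714ms @ 54/5 + 1142.857ms (6/5)
13. 11428.571ms @ 12 + 2857.143ms (3)
14. 14285.714ms @ 15 + 2857.143ms (3)

note 4 onset = 18/5b = 3428.571ms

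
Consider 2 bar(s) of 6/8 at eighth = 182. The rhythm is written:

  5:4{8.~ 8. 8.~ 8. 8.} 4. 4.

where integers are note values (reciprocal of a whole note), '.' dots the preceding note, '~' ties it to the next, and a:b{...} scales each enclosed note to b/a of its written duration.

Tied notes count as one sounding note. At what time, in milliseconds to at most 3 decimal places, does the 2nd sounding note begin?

note 2 onset = 12/5b = 791.209ms

1. 0.0ms @ 0 + 791.209ms (12/5)
2. 791.209ms @ 12/5 + 791.209ms (12/5)
3. 1582.418ms @ 24/5 + 395.604ms (6/5)
4. 1978.022ms @ 6 + 989.011ms (3)
5. 2967.033ms @ 9 + 989.011ms (3)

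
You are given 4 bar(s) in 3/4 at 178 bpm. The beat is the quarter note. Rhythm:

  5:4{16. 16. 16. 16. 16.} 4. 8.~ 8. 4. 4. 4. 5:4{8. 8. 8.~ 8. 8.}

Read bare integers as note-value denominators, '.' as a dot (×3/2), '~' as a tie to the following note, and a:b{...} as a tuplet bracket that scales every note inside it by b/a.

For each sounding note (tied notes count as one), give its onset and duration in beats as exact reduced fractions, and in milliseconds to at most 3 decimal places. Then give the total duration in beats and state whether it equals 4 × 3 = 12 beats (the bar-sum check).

1) 0.0ms=0b +101.124ms=3/10b
2) 101.124ms=3/10b +101.124ms=3/10b
3) 202.247ms=3/5b +101.124ms=3/10b
4) 303.371ms=9/10b +101.124ms=3/10b
5) 404.494ms=6/5b +101.124ms=3/10b
6) 505.618ms=3/2b +505.618ms=3/2b
7) 1011.236ms=3b +505.618ms=3/2b
8) 1516.854ms=9/2b +505.618ms=3/2b
9) 2022.472ms=6b +505.618ms=3/2b
10) 2528.09ms=15/2b +505.618ms=3/2b
11) 3033.708ms=9b +202.247ms=3/5b
12) 3235.955ms=48/5b +202.247ms=3/5b
13) 3438.202ms=51/5b +404.494ms=6/5b
14) 3842.697ms=57/5b +202.247ms=3/5b
Σ=12b of 12 (178bpm 3/4) — PASS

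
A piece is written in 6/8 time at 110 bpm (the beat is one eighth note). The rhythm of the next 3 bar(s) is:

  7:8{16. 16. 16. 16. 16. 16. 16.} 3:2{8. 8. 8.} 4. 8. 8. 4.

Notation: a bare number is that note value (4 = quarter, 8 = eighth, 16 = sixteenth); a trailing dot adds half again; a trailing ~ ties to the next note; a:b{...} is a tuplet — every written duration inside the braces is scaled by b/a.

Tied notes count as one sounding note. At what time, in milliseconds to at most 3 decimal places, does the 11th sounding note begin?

note 11 onset = 9b = 4909.091ms

1. 0.0ms @ 0 + 467.532ms (6/7)
2. 467.532ms @ 6/7 + 467.532ms (6/7)
3. 935.065ms @ 12/7 + 467.532ms (6/7)
4. 1402.597ms @ 18/7 + 467.532ms (6/7)
5. 1870.13ms @ 24/7 + 467.532ms (6/7)
6. 2337.662ms @ 30/7 + 467.532ms (6/7)
7. 2805.195ms @ 36/7 + 467.532ms (6/7)
8. 3272.727ms @ 6 + 545.455ms (1)
9. 3818.182ms @ 7 + 545.455ms (1)
10. 4363.636ms @ 8 + 545.455ms (1)
11. 4909.091ms @ 9 + 1636.364ms (3)
12. 6545.455ms @ 12 + 818.182ms (3/2)
13. 7363.636ms @ 27/2 + 818.182ms (3/2)
14. 8181.818ms @ 15 + 1636.364ms (3)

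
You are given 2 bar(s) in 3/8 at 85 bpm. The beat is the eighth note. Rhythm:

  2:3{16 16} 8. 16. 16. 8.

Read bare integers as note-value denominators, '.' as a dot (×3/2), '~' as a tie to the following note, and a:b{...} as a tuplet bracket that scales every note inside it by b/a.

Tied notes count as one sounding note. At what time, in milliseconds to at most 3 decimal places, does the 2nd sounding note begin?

note 2 onset = 3/4b = 529.412ms

1. 0.0ms @ 0 + 529.412ms (3/4)
2. 529.412ms @ 3/4 + 529.412ms (3/4)
3. 1058.824ms @ 3/2 + 1058.824ms (3/2)
4. 2117.647ms @ 3 + 529.412ms (3/4)
5. 2647.059ms @ 15/4 + 529.412ms (3/4)
6. 3176.471ms @ 9/2 + 1058.824ms (3/2)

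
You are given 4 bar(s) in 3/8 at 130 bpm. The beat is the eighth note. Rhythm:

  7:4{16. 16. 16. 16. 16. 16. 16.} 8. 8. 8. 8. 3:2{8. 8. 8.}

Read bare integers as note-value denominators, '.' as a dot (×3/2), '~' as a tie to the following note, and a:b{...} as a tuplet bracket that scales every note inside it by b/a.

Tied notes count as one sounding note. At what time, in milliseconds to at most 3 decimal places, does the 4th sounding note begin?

1. 0.0ms @ 0 + 197.802ms (3/7)
2. 197.802ms @ 3/7 + 197.802ms (3/7)
3. 395.604ms @ 6/7 + 197.802ms (3/7)
4. 593.407ms @ 9/7 + 197.802ms (3/7)
5. 791.209ms @ 12/7 + 197.802ms (3/7)
6. 989.011ms @ 15/7 + 197.802ms (3/7)
7. 1186.813ms @ 18/7 + 197.802ms (3/7)
8. 1384.615ms @ 3 + 692.308ms (3/2)
9. 2076.923ms @ 9/2 + 692.308ms (3/2)
10. 2769.231ms @ 6 + 692.308ms (3/2)
11. 3461.538ms @ 15/2 + 692.308ms (3/2)
12. 4153.846ms @ 9 + 461.538ms (1)
13. 4615.385ms @ 10 + 461.538ms (1)
14. 5076.923ms @ 11 + 461.538ms (1)

note 4 onset = 9/7b = 593.407ms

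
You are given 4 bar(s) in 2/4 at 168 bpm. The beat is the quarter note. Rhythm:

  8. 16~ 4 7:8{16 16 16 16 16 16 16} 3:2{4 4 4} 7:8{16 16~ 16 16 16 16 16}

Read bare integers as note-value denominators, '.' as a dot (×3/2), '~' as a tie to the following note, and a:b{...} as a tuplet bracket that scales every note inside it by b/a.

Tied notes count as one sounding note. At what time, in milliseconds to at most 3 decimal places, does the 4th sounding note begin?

note 4 onset = 16/7b = 816.327ms

1. 0.0ms @ 0 + 267.857ms (3/4)
2. 267.857ms @ 3/4 + 446.429ms (5/4)
3. 714.286ms @ 2 + 102.041ms (2/7)
4. 816.327ms @ 16/7 + 102.041ms (2/7)
5. 918.367ms @ 18/7 + 102.041ms (2/7)
6. 1020.408ms @ 20/7 + 102.041ms (2/7)
7. 1122.449ms @ 22/7 + 102.041ms (2/7)
8. 1224.49ms @ 24/7 + 102.041ms (2/7)
9. 1326.531ms @ 26/7 + 102.041ms (2/7)
10. 1428.571ms @ 4 + 238.095ms (2/3)
11. 1666.667ms @ 14/3 + 238.095ms (2/3)
12. 1904.762ms @ 16/3 + 238.095ms (2/3)
13. 2142.857ms @ 6 + 102.041ms (2/7)
14. 2244.898ms @ 44/7 + 204.082ms (4/7)
15. 2448.98ms @ 48/7 + 102.041ms (2/7)
16. 2551.02ms @ 50/7 + 102.041ms (2/7)
17. 2653.061ms @ 52/7 + 102.041ms (2/7)
18. 2755.102ms @ 54/7 + 102.041ms (2/7)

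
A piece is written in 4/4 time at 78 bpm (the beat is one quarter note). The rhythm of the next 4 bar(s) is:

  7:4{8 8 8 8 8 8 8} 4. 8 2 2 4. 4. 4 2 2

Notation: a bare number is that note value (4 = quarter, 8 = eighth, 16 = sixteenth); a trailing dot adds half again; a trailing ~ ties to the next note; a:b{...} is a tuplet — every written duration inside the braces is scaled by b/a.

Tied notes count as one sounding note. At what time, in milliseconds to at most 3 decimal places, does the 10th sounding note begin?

note 10 onset = 4b = 3076.923ms

1. 0.0ms @ 0 + 219.78ms (2/7)
2. 219.78ms @ 2/7 + 219.78ms (2/7)
3. 439.56ms @ 4/7 + 219.78ms (2/7)
4. 659.341ms @ 6/7 + 219.78ms (2/7)
5. 879.121ms @ 8/7 + 219.78ms (2/7)
6. 1098.901ms @ 10/7 + 219.78ms (2/7)
7. 1318.681ms @ 12/7 + 219.78ms (2/7)
8. 1538.462ms @ 2 + 1153.846ms (3/2)
9. 2692.308ms @ 7/2 + 384.615ms (1/2)
10. 3076.923ms @ 4 + 1538.462ms (2)
11. 4615.385ms @ 6 + 1538.462ms (2)
12. 6153.846ms @ 8 + 1153.846ms (3/2)
13. 7307.692ms @ 19/2 + 1153.846ms (3/2)
14. 8461.538ms @ 11 + 769.231ms (1)
15. 9230.769ms @ 12 + 1538.462ms (2)
16. 10769.231ms @ 14 + 1538.462ms (2)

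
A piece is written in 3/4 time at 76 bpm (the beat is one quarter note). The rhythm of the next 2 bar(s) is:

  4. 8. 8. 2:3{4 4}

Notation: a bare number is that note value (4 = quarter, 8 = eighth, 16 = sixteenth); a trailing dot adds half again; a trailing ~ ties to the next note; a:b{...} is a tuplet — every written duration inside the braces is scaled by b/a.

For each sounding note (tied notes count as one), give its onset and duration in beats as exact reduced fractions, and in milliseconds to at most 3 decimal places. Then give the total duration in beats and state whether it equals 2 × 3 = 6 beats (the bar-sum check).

1) 0.0ms=0b +1184.211ms=3/2b
2) 1184.211ms=3/2b +592.105ms=3/4b
3) 1776.316ms=9/4b +592.105ms=3/4b
4) 2368.421ms=3b +1184.211ms=3/2b
5) 3552.632ms=9/2b +1184.211ms=3/2b
Σ=6b of 6 (76bpm 3/4) — PASS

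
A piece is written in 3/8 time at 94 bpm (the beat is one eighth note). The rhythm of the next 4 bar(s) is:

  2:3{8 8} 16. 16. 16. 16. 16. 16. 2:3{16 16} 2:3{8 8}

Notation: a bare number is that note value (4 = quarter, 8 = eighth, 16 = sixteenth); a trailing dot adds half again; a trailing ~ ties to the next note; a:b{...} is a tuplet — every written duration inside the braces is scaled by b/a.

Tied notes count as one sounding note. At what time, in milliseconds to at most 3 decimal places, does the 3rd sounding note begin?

note 3 onset = 3b = 1914.894ms

1. 0.0ms @ 0 + 957.447ms (3/2)
2. 957.447ms @ 3/2 + 957.447ms (3/2)
3. 1914.894ms @ 3 + 478.723ms (3/4)
4. 2393.617ms @ 15/4 + 478.723ms (3/4)
5. 2872.34ms @ 9/2 + 478.723ms (3/4)
6. 3351.064ms @ 21/4 + 478.723ms (3/4)
7. 3829.787ms @ 6 + 478.723ms (3/4)
8. 4308.511ms @ 27/4 + 478.723ms (3/4)
9. 4787.234ms @ 15/2 + 478.723ms (3/4)
10. 5265.957ms @ 33/4 + 478.723ms (3/4)
11. 5744.681ms @ 9 + 957.447ms (3/2)
12. 6702.128ms @ 21/2 + 957.447ms (3/2)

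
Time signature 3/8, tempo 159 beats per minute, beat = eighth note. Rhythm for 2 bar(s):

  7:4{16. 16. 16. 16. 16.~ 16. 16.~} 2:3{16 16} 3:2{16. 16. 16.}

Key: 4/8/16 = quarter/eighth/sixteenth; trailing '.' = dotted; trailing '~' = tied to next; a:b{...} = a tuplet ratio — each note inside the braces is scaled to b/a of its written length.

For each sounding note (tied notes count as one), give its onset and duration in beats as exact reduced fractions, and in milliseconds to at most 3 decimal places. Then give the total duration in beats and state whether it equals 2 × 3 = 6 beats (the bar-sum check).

1) 0.0ms=0b +161.725ms=3/7b
2) 161.725ms=3/7b +161.725ms=3/7b
3) 323.45ms=6/7b +161.725ms=3/7b
4) 485.175ms=9/7b +161.725ms=3/7b
5) 646.9ms=12/7b +323.45ms=6/7b
6) 970.35ms=18/7b +444.744ms=33/28b
7) 1415.094ms=15/4b +283.019ms=3/4b
8) 1698.113ms=9/2b +188.679ms=1/2b
9) 1886.792ms=5b +188.679ms=1/2b
10) 2075.472ms=11/2b +188.679ms=1/2b
Σ=6b of 6 (159bpm 3/8) — PASS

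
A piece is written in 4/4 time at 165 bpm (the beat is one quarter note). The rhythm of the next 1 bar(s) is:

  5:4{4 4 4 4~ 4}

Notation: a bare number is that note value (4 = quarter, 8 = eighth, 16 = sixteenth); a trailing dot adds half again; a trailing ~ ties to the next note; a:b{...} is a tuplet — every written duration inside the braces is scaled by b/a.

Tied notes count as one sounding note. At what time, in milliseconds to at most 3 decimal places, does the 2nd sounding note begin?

1. 0.0ms @ 0 + 290.909ms (4/5)
2. 290.909ms @ 4/5 + 290.909ms (4/5)
3. 581.818ms @ 8/5 + 290.909ms (4/5)
4. 872.727ms @ 12/5 + 581.818ms (8/5)

note 2 onset = 4/5b = 290.909ms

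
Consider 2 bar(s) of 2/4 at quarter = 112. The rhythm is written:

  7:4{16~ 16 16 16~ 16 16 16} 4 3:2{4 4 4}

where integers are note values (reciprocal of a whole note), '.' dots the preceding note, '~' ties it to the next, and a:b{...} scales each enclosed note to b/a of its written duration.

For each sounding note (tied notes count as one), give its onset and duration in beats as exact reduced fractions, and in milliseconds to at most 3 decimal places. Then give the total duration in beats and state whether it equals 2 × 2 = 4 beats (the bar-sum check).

1) 0.0ms=0b +153.061ms=2/7b
2) 153.061ms=2/7b +76.531ms=1/7b
3) 229.592ms=3/7b +153.061ms=2/7b
4) 382.653ms=5/7b +76.531ms=1/7b
5) 459.184ms=6/7b +76.531ms=1/7b
6) 535.714ms=1b +535.714ms=1b
7) 1071.429ms=2b +357.143ms=2/3b
8) 1428.571ms=8/3b +357.143ms=2/3b
9) 1785.714ms=10/3b +357.143ms=2/3b
Σ=4b of 4 (112bpm 2/4) — PASS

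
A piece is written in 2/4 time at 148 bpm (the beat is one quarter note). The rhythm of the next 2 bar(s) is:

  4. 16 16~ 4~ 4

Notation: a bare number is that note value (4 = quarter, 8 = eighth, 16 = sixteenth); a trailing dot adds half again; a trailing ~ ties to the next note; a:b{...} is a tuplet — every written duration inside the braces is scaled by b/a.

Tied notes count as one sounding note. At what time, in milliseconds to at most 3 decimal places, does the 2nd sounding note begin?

note 2 onset = 3/2b = 608.108ms

1. 0.0ms @ 0 + 608.108ms (3/2)
2. 608.108ms @ 3/2 + 101.351ms (1/4)
3. 709.459ms @ 7/4 + 912.162ms (9/4)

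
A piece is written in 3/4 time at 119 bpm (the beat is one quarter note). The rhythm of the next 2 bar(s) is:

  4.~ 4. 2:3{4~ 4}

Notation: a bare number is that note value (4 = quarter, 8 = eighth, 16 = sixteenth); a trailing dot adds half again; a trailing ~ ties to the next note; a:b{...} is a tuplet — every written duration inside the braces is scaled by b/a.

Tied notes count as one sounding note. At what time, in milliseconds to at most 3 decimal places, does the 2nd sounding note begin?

note 2 onset = 3b = 1512.605ms

1. 0.0ms @ 0 + 1512.605ms (3)
2. 1512.605ms @ 3 + 1512.605ms (3)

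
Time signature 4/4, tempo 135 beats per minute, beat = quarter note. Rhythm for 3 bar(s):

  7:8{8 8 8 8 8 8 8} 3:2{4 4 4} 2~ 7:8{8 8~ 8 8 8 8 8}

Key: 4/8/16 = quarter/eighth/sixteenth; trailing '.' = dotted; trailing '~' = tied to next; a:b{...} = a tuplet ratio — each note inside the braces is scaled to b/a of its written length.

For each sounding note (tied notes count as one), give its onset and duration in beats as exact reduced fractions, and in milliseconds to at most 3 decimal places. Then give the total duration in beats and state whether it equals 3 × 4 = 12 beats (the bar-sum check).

1) 0.0ms=0b +253.968ms=4/7b
2) 253.968ms=4/7b +253.968ms=4/7b
3) 507.937ms=8/7b +253.968ms=4/7b
4) 761.905ms=12/7b +253.968ms=4/7b
5) 1015.873ms=16/7b +253.968ms=4/7b
6) 1269.841ms=20/7b +253.968ms=4/7b
7) 1523.81ms=24/7b +253.968ms=4/7b
8) 1777.778ms=4b +296.296ms=2/3b
9) 2074.074ms=14/3b +296.296ms=2/3b
10) 2370.37ms=16/3b +296.296ms=2/3b
11) 2666.667ms=6b +1142.857ms=18/7b
12) 3809.524ms=60/7b +507.937ms=8/7b
13) 4317.46ms=68/7b +253.968ms=4/7b
14) 4571.429ms=72/7b +253.968ms=4/7b
15) 4825.397ms=76/7b +253.968ms=4/7b
16) 5079.365ms=80/7b +253.968ms=4/7b
Σ=12b of 12 (135bpm 4/4) — PASS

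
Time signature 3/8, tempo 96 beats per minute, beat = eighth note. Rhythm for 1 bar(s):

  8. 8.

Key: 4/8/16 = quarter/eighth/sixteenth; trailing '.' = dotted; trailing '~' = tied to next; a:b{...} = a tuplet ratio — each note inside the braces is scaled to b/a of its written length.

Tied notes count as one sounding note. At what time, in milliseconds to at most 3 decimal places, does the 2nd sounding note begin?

note 2 onset = 3/2b = 937.5ms

1. 0.0ms @ 0 + 937.5ms (3/2)
2. 937.5ms @ 3/2 + 937.5ms (3/2)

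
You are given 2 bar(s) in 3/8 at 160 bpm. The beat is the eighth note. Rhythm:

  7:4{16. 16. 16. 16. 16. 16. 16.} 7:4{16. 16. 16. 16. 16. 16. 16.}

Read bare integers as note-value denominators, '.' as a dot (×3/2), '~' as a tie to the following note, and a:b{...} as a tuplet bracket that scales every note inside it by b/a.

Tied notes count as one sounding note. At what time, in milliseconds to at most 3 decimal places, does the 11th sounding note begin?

note 11 onset = 30/7b = 1607.143ms

1. 0.0ms @ 0 + 160.714ms (3/7)
2. 160.714ms @ 3/7 + 160.714ms (3/7)
3. 321.429ms @ 6/7 + 160.714ms (3/7)
4. 482.143ms @ 9/7 + 160.714ms (3/7)
5. 642.857ms @ 12/7 + 160.714ms (3/7)
6. 803.571ms @ 15/7 + 160.714ms (3/7)
7. 964.286ms @ 18/7 + 160.714ms (3/7)
8. 1125.0ms @ 3 + 160.714ms (3/7)
9. 1285.714ms @ 24/7 + 160.714ms (3/7)
10. 1446.429ms @ 27/7 + 160.714ms (3/7)
11. 1607.143ms @ 30/7 + 160.714ms (3/7)
12. 1767.857ms @ 33/7 + 160.714ms (3/7)
13. 1928.571ms @ 36/7 + 160.714ms (3/7)
14. 2089.286ms @ 39/7 + 160.714ms (3/7)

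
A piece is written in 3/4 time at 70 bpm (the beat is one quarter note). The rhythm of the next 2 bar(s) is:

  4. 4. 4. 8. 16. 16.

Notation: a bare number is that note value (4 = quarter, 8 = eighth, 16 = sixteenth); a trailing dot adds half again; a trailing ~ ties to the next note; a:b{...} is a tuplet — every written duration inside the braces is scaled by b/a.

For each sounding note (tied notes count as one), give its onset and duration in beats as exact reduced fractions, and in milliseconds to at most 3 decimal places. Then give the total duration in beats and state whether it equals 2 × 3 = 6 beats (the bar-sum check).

1) 0.0ms=0b +1285.714ms=3/2b
2) 1285.714ms=3/2b +1285.714ms=3/2b
3) 2571.429ms=3b +1285.714ms=3/2b
4) 3857.143ms=9/2b +642.857ms=3/4b
5) 4500.0ms=21/4b +321.429ms=3/8b
6) 4821.429ms=45/8b +321.429ms=3/8b
Σ=6b of 6 (70bpm 3/4) — PASS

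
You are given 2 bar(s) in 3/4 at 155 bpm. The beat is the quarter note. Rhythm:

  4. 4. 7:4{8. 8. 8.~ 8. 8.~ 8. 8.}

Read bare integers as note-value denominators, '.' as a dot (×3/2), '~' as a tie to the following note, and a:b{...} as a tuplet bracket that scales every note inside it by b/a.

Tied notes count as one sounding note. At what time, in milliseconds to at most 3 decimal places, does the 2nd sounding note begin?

note 2 onset = 3/2b = 580.645ms

1. 0.0ms @ 0 + 580.645ms (3/2)
2. 580.645ms @ 3/2 + 580.645ms (3/2)
3. 1161.29ms @ 3 + 165.899ms (3/7)
4. 1327.189ms @ 24/7 + 165.899ms (3/7)
5. 1493.088ms @ 27/7 + 331.797ms (6/7)
6. 1824.885ms @ 33/7 + 331.797ms (6/7)
7. 2156.682ms @ 39/7 + 165.899ms (3/7)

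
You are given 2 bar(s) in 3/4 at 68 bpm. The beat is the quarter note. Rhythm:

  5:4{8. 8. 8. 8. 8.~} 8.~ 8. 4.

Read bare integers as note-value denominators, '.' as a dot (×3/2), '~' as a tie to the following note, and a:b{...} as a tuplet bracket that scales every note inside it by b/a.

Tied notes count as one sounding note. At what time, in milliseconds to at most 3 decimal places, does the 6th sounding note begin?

1. 0.0ms @ 0 + 529.412ms (3/5)
2. 529.412ms @ 3/5 + 529.412ms (3/5)
3. 1058.824ms @ 6/5 + 529.412ms (3/5)
4. 1588.235ms @ 9/5 + 529.412ms (3/5)
5. 2117.647ms @ 12/5 + 1852.941ms (21/10)
6. 3970.588ms @ 9/2 + 1323.529ms (3/2)

note 6 onset = 9/2b = 3970.588ms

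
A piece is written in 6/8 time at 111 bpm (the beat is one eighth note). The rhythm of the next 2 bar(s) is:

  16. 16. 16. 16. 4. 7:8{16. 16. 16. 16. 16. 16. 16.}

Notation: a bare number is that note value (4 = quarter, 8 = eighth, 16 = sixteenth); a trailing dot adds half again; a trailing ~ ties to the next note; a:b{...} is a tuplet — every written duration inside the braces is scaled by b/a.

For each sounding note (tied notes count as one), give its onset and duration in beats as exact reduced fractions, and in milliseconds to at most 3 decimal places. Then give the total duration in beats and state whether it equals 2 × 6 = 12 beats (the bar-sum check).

1) 0.0ms=0b +405.405ms=3/4b
2) 405.405ms=3/4b +405.405ms=3/4b
3) 810.811ms=3/2b +405.405ms=3/4b
4) 1216.216ms=9/4b +405.405ms=3/4b
5) 1621.622ms=3b +1621.622ms=3b
6) 3243.243ms=6b +463.32ms=6/7b
7) 3706.564ms=48/7b +463.32ms=6/7b
8) 4169.884ms=54/7b +463.32ms=6/7b
9) 4633.205ms=60/7b +463.32ms=6/7b
10) 5096.525ms=66/7b +463.32ms=6/7b
11) 5559.846ms=72/7b +463.32ms=6/7b
12) 6023.166ms=78/7b +463.32ms=6/7b
Σ=12b of 12 (111bpm 6/8) — PASS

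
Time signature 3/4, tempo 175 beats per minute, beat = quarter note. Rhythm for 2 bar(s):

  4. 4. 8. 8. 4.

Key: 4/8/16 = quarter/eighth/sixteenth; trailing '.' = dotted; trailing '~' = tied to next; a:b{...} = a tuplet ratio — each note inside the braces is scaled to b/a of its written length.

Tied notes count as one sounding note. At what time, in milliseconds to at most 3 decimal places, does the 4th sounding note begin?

1. 0.0ms @ 0 + 514.286ms (3/2)
2. 514.286ms @ 3/2 + 514.286ms (3/2)
3. 1028.571ms @ 3 + 257.143ms (3/4)
4. 1285.714ms @ 15/4 + 257.143ms (3/4)
5. 1542.857ms @ 9/2 + 514.286ms (3/2)

note 4 onset = 15/4b = 1285.714ms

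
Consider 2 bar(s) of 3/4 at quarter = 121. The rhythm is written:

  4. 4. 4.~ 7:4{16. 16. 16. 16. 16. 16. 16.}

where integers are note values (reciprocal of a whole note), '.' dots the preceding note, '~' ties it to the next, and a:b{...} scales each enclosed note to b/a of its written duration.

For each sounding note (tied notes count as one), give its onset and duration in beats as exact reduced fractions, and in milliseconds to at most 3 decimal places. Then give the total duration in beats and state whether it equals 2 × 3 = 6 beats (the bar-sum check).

1) 0.0ms=0b +743.802ms=3/2b
2) 743.802ms=3/2b +743.802ms=3/2b
3) 1487.603ms=3b +850.059ms=12/7b
4) 2337.662ms=33/7b +106.257ms=3/14b
5) 2443.92ms=69/14b +106.257ms=3/14b
6) 2550.177ms=36/7b +106.257ms=3/14b
7) 2656.434ms=75/14b +106.257ms=3/14b
8) 2762.692ms=39/7b +106.257ms=3/14b
9) 2868.949ms=81/14b +106.257ms=3/14b
Σ=6b of 6 (121bpm 3/4) — PASS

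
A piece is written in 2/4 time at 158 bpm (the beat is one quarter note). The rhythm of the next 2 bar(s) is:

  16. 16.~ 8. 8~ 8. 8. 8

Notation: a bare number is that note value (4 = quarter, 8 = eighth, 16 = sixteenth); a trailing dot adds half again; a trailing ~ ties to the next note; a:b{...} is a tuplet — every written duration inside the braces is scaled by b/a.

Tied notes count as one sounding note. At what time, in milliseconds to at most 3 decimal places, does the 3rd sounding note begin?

note 3 onset = 3/2b = 569.62ms

1. 0.0ms @ 0 + 142.405ms (3/8)
2. 142.405ms @ 3/8 + 427.215ms (9/8)
3. 569.62ms @ 3/2 + 474.684ms (5/4)
4. 1044.304ms @ 11/4 + 284.81ms (3/4)
5. 1329.114ms @ 7/2 + 189.873ms (1/2)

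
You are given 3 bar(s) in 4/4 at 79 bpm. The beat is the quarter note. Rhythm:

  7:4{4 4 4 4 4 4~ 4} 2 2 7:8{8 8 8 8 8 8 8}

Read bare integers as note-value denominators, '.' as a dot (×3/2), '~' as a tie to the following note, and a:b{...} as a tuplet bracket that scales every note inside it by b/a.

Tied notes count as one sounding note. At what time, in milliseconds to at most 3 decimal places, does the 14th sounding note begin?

1. 0.0ms @ 0 + 433.996ms (4/7)
2. 433.996ms @ 4/7 + 433.996ms (4/7)
3. 867.993ms @ 8/7 + 433.996ms (4/7)
4. 1301.989ms @ 12/7 + 433.996ms (4/7)
5. 1735.986ms @ 16/7 + 433.996ms (4/7)
6. 2169.982ms @ 20/7 + 867.993ms (8/7)
7. 3037.975ms @ 4 + 1518.987ms (2)
8. 4556.962ms @ 6 + 1518.987ms (2)
9. 6075.949ms @ 8 + 433.996ms (4/7)
10. 6509.946ms @ 60/7 + 433.996ms (4/7)
11. 6943.942ms @ 64/7 + 433.996ms (4/7)
12. 7377.939ms @ 68/7 + 433.996ms (4/7)
13. 7811.935ms @ 72/7 + 433.996ms (4/7)
14. 8245.931ms @ 76/7 + 433.996ms (4/7)
15. 8679.928ms @ 80/7 + 433.996ms (4/7)

note 14 onset = 76/7b = 8245.931ms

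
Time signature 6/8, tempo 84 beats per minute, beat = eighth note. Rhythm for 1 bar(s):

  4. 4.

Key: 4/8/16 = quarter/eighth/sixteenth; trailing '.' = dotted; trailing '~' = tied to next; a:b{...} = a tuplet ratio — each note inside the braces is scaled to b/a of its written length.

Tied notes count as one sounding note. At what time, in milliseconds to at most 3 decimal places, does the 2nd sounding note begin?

note 2 onset = 3b = 2142.857ms

1. 0.0ms @ 0 + 2142.857ms (3)
2. 2142.857ms @ 3 + 2142.857ms (3)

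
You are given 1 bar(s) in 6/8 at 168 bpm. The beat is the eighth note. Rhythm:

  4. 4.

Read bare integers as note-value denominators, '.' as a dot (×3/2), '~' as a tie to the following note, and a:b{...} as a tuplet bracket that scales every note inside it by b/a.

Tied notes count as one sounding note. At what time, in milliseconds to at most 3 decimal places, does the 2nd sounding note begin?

note 2 onset = 3b = 1071.429ms

1. 0.0ms @ 0 + 1071.429ms (3)
2. 1071.429ms @ 3 + 1071.429ms (3)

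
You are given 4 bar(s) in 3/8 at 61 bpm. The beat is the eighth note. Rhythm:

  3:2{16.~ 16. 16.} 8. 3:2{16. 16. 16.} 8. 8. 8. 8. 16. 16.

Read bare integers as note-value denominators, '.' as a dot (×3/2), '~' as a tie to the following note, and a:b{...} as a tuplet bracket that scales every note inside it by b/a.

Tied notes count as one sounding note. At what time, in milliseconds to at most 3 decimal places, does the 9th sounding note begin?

note 9 onset = 15/2b = 7377.049ms

1. 0.0ms @ 0 + 983.607ms (1)
2. 983.607ms @ 1 + 491.803ms (1/2)
3. 1475.41ms @ 3/2 + 1475.41ms (3/2)
4. 2950.82ms @ 3 + 491.803ms (1/2)
5. 3442.623ms @ 7/2 + 491.803ms (1/2)
6. 3934.426ms @ 4 + 491.803ms (1/2)
7. 4426.23ms @ 9/2 + 1475.41ms (3/2)
8. 5901.639ms @ 6 + 1475.41ms (3/2)
9. 7377.049ms @ 15/2 + 1475.41ms (3/2)
10. 8852.459ms @ 9 + 1475.41ms (3/2)
11. 10327.869ms @ 21/2 + 737.705ms (3/4)
12. 11065.574ms @ 45/4 + 737.705ms (3/4)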